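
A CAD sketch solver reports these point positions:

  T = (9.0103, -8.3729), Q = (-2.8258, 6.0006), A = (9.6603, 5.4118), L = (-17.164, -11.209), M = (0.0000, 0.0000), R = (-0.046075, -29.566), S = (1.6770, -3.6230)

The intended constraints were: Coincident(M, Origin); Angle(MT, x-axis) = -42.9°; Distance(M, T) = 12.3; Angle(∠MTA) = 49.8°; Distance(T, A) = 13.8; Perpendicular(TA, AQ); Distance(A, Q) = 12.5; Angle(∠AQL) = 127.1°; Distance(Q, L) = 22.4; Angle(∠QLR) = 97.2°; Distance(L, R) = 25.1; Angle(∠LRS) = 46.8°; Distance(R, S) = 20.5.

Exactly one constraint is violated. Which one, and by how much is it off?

Distance(R, S) = 20.5 — off by 5.50.

M = (0.00, 0.00) ✓; MT at -42.90° ✓; |MT| = 12.30 ✓; ∠MTA = 49.80° ✓; |TA| = 13.80 ✓; ∠(TA, AQ) = 90.00° ✓; |AQ| = 12.50 ✓; ∠AQL = 127.1° ✓; |QL| = 22.40 ✓; ∠QLR = 97.20° ✓; |LR| = 25.10 ✓; ∠LRS = 46.80° ✓; |RS| = 26.00 ✗.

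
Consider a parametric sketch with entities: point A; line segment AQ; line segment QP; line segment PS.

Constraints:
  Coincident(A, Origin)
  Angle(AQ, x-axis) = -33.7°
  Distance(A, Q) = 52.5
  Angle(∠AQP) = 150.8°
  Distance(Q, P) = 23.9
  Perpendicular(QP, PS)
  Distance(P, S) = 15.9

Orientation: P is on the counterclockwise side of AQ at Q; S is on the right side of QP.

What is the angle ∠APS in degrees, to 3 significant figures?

110°

∠AQP = 150.8°, so QP runs at -33.7° + (180° − 150.8°) = -4.50° from the x-axis; with |QP| = 23.9, P = Q + 23.9·(cos -4.50°, sin -4.50°) = (67.5, -31.0). The perpendicularity gives PS at right angles to QP; with |PS| = 15.9 on the right of QP, S = P + 15.9·(-0.0785, -0.997) = (66.3, -46.9). Then cos ∠APS = PA·PS / (|PA||PS|), giving 110°.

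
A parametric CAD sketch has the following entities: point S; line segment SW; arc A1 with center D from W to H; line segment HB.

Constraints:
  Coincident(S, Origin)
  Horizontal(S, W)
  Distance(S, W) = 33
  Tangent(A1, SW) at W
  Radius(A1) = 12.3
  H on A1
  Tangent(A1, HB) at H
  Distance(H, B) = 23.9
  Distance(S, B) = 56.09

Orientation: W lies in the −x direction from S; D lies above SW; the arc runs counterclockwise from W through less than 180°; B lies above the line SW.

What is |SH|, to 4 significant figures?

32.22

Checks: S.y = 0.00, W.y = 0.00 ✓; |DH| = 12.30 ✓; ∠(DH, HB) = 90.00° ✓; |HB| = 23.90 ✓; |SB| = 56.09 ✓.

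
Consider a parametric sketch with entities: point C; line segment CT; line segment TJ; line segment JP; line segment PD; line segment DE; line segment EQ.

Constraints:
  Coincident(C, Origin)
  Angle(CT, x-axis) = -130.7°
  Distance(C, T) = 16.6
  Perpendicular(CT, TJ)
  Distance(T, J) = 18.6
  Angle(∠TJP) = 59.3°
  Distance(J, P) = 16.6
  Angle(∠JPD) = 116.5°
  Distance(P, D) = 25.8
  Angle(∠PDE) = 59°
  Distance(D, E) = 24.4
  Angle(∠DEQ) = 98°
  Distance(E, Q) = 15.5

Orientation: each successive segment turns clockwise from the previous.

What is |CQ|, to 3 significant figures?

21.0

C is at the origin; CT runs at -130.7° with length 16.6, so T = (-10.8, -12.6). CT is perpendicular to TJ, so TJ runs at 139°; with |TJ| = 18.6, J = (-24.9, -0.456). ∠TJP = 59.3° gives JP at 18.6° from the x-axis; with |JP| = 16.6, P = (-9.19, 4.84). ∠JPD = 116.5° gives PD at -44.9° from the x-axis; with |PD| = 25.8, D = (9.08, -13.4). ∠PDE = 59.0° gives DE at -166° from the x-axis; with |DE| = 24.4, E = (-14.6, -19.3). ∠DEQ = 98.0° gives EQ at 112° from the x-axis; with |EQ| = 15.5, Q = (-20.4, -4.96). Then |CQ| = |Q − C| = 21.0.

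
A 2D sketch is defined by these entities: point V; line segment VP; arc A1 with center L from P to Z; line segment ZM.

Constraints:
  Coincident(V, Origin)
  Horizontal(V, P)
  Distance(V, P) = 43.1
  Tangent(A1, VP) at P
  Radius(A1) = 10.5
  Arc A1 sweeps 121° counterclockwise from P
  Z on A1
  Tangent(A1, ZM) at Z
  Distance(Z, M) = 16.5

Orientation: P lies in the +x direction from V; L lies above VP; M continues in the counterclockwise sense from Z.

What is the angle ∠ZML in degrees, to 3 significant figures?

32.5°

V is at the origin; V and P share the same y with |VP| = 43.1 and P on the +x side, so P = (43.1, 0.00). Tangency of A1 to VP means the radius LP is perpendicular to VP, so L = P + (0, 10.5) = (43.1, 10.5). On A1, P sits at bearing -90° from L; a 121° counterclockwise sweep puts Z at bearing 31°, so Z = L + 10.5·(cos 31°, sin 31°) = (52.1, 15.9). The tangent condition forces LZ to be normal to ZM, so ZM runs along (−sin 31°, cos 31°); with |ZM| = 16.5, M = (43.6, 30.1). Then cos ∠ZML = MZ·ML / (|MZ||ML|), giving 32.5°.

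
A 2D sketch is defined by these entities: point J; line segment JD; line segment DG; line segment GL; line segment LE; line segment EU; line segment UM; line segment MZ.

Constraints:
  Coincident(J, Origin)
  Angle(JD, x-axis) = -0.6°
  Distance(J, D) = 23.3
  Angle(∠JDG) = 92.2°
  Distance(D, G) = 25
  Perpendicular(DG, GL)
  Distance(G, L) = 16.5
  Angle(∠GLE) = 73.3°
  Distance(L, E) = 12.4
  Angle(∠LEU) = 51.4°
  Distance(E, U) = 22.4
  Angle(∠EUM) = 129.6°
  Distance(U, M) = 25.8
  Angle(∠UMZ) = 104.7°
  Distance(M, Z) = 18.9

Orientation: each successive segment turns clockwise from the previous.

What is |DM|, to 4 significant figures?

56.83

∠LEU = 51.4° gives EU at -53.70° from the x-axis; with |EU| = 22.4, U = (23.99, -31.78). ∠EUM = 129.6° gives UM at -104.1° from the x-axis; with |UM| = 25.8, M = (17.71, -56.80). Then |DM| = |M − D| = 56.83.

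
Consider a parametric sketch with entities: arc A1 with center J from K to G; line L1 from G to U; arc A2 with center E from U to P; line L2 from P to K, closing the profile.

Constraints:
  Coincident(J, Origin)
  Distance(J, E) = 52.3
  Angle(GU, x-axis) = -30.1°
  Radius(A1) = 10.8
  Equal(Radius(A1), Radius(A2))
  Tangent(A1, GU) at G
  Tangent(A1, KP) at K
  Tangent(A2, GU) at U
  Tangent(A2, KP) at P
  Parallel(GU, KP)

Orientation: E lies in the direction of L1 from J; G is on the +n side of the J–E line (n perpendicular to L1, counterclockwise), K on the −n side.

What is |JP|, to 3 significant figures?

53.4

The slot axis is L1's direction at -30.1°, so u = (cos -30.1°, sin -30.1°) = (0.865, -0.502) and n = (−sin -30.1°, cos -30.1°) = (0.502, 0.865). J is at the origin and E lies 52.3 along u from J, so E = 52.3·u = (45.2, -26.2). Tangency of A1 to both parallel lines with radius 10.8 puts G and K at J ± 10.8·n: G = (5.42, 9.34), K = (-5.42, -9.34). Equal radii place U and P the same way about E: U = E + 10.8·n = (50.7, -16.9), P = E − 10.8·n = (39.8, -35.6). Then |JP| = |P − J| = 53.4.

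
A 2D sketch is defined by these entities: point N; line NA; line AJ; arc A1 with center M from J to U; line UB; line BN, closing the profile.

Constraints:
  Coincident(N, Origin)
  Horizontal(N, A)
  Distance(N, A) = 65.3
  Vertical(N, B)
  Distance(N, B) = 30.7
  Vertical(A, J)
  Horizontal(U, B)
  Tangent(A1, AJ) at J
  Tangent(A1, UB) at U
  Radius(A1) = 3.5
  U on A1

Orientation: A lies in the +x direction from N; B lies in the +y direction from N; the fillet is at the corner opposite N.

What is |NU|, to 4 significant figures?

69.01

The virtual corner opposite N is at (65.30, 30.70). The tangent condition forces MJ to be normal to AJ and tangency of A1 to UB means the radius MU is perpendicular to UB, with radius 3.5, so the center M sits 3.5 in from both sides at M = (61.80, 27.20). That places the tangent points at J = (65.30, 27.20) on AJ and U = (61.80, 30.70) on UB. Then |NU| = |U − N| = 69.01.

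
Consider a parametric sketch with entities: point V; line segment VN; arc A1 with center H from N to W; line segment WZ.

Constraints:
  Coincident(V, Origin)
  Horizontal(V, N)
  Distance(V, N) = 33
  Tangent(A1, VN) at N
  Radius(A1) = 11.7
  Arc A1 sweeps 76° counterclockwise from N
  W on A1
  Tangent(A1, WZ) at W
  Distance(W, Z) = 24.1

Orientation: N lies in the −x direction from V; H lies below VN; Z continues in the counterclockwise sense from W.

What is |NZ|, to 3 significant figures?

36.5

On A1, N sits at bearing 90° from H; a 76° counterclockwise sweep puts W at bearing 166°, so W = H + 11.7·(cos 166°, sin 166°) = (-44.4, -8.87). The tangent condition forces HW to be normal to WZ, so WZ runs along (−sin 166°, cos 166°); with |WZ| = 24.1, Z = (-50.2, -32.3). Then |NZ| = |Z − N| = 36.5.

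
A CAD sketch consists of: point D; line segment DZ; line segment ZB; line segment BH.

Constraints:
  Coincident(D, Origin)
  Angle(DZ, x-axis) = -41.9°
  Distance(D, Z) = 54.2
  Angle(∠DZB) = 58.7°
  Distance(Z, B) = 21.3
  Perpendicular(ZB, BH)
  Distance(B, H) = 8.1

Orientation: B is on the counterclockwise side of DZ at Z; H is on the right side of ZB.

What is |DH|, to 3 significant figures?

54.8

D is at the origin; DZ runs at -41.9° with length 54.2, so Z = 54.2·(cos -41.9°, sin -41.9°) = (40.3, -36.2). ∠DZB = 58.7°, so ZB runs at -41.9° + (180° − 58.7°) = 79.4° from the x-axis; with |ZB| = 21.3, B = Z + 21.3·(cos 79.4°, sin 79.4°) = (44.3, -15.3). ZB ⟂ BH; with |BH| = 8.1 on the right of ZB, H = B + 8.1·(0.983, -0.184) = (52.2, -16.8). Then |DH| = |H − D| = 54.8.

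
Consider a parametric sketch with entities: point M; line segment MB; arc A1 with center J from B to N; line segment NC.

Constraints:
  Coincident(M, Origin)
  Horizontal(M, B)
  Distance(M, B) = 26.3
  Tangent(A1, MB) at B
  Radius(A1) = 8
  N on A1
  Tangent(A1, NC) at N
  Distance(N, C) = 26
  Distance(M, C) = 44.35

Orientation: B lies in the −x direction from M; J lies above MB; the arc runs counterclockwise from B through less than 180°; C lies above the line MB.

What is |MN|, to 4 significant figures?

21.48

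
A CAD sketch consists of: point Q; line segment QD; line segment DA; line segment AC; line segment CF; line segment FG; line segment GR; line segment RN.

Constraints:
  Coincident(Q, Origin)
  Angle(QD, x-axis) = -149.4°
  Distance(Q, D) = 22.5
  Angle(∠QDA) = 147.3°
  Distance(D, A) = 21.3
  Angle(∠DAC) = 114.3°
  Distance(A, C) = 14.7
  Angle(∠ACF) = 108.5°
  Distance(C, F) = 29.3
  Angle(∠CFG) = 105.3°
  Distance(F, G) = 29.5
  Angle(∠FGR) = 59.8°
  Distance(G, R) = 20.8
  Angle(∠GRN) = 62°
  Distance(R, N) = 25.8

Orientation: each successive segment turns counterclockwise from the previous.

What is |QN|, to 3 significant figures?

28.2

∠FGR = 59.8° gives GR at -145° from the x-axis; with |GR| = 20.8, R = (-11.9, -14.3). ∠GRN = 62.0° gives RN at -26.6° from the x-axis; with |RN| = 25.8, N = (11.2, -25.9). Then |QN| = |N − Q| = 28.2.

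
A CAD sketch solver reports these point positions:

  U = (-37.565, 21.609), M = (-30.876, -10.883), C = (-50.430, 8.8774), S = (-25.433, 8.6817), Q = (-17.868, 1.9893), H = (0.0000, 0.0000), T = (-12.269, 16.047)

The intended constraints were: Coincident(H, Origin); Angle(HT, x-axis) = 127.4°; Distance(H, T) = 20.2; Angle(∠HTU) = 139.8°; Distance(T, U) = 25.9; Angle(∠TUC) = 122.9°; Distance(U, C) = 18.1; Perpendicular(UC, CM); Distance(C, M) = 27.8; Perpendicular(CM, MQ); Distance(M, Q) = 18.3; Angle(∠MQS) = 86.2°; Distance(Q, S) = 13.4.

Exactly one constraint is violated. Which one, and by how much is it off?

Distance(Q, S) = 13.4 — off by 3.30.

H = (0.00, 0.00) ✓; HT at 127.4° ✓; |HT| = 20.20 ✓; ∠HTU = 139.8° ✓; |TU| = 25.90 ✓; ∠TUC = 122.9° ✓; |UC| = 18.10 ✓; ∠(UC, CM) = 90.00° ✓; |CM| = 27.80 ✓; ∠(CM, MQ) = 90.00° ✓; |MQ| = 18.30 ✓; ∠MQS = 86.20° ✓; |QS| = 10.10 ✗.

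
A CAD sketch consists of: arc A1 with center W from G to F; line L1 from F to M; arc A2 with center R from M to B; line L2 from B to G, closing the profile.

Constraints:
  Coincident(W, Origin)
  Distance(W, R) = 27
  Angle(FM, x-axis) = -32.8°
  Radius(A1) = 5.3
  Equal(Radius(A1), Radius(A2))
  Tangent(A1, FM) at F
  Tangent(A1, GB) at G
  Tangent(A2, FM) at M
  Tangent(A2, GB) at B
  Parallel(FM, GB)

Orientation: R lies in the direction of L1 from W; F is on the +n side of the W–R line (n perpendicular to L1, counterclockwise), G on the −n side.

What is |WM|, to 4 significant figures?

27.52

Tangency of A1 to both parallel lines with radius 5.3 puts F and G at W ± 5.3·n: F = (2.871, 4.455), G = (-2.871, -4.455). Equal radii place M and B the same way about R: M = R + 5.3·n = (25.57, -10.17), B = R − 5.3·n = (19.82, -19.08). Then |WM| = |M − W| = 27.52.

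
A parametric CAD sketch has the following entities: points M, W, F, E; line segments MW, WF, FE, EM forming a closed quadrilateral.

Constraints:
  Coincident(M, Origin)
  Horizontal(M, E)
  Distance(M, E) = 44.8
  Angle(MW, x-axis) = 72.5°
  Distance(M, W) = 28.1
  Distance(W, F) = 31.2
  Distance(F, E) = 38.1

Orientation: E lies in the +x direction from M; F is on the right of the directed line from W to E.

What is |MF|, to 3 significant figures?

8.21

Checks: |WF| = 31.20 ✓; |FE| = 38.10 ✓.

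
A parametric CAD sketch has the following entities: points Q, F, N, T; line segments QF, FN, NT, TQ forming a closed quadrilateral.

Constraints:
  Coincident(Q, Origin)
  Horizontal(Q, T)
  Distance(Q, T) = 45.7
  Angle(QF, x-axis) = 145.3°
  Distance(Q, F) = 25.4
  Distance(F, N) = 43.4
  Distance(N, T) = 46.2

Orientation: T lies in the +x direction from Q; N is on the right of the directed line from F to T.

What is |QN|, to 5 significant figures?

21.256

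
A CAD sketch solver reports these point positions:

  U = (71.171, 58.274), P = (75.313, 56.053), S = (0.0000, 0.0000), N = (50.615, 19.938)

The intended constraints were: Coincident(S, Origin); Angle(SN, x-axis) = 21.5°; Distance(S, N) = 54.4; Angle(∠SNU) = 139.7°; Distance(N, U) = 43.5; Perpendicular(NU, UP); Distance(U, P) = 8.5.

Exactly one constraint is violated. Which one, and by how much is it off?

Distance(U, P) = 8.5 — off by 3.80.

S = (0.00, 0.00) ✓; SN at 21.50° ✓; |SN| = 54.40 ✓; ∠SNU = 139.7° ✓; |NU| = 43.50 ✓; ∠(NU, UP) = 90.00° ✓; |UP| = 4.700 ✗.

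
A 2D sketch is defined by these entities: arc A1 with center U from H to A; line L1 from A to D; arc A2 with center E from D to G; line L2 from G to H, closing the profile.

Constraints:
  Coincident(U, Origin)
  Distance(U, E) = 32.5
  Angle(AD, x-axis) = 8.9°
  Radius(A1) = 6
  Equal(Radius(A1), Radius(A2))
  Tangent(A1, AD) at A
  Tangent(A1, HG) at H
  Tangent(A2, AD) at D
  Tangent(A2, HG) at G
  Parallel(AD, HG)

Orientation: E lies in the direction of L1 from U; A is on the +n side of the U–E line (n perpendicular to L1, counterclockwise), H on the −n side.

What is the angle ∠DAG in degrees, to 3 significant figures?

20.3°

The slot axis is L1's direction at 8.9°, so u = (cos 8.9°, sin 8.9°) = (0.988, 0.155) and n = (−sin 8.9°, cos 8.9°) = (-0.155, 0.988). U is at the origin and E lies 32.5 along u from U, so E = 32.5·u = (32.1, 5.03). Tangency of A1 to both parallel lines with radius 6.0 puts A and H at U ± 6.0·n: A = (-0.928, 5.93), H = (0.928, -5.93). Equal radii place D and G the same way about E: D = E + 6.0·n = (31.2, 11.0), G = E − 6.0·n = (33.0, -0.900). Then cos ∠DAG = AD·AG / (|AD||AG|), giving 20.3°.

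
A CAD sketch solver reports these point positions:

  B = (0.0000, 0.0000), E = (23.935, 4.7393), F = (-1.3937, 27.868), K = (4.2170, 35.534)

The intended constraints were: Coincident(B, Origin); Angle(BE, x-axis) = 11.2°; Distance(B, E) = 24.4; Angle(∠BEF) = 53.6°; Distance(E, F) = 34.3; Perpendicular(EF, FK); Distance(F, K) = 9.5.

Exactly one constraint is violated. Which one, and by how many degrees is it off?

Perpendicular(EF, FK) — off by 6.20°.

B = (0.00, 0.00) ✓; BE at 11.20° ✓; |BE| = 24.40 ✓; ∠BEF = 53.60° ✓; |EF| = 34.30 ✓; ∠(EF, FK) = 83.80° ✗; |FK| = 9.500 ✓.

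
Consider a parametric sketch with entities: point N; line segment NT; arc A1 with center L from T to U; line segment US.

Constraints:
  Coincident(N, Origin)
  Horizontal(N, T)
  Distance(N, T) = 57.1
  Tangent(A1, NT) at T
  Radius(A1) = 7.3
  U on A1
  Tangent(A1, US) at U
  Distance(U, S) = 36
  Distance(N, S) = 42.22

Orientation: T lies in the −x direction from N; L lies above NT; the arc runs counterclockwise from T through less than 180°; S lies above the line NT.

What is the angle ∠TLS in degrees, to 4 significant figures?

129.8°

Checks: |LU| = 7.300 ✓; ∠(LU, US) = 90.00° ✓; |US| = 36.00 ✓; |NS| = 42.22 ✓.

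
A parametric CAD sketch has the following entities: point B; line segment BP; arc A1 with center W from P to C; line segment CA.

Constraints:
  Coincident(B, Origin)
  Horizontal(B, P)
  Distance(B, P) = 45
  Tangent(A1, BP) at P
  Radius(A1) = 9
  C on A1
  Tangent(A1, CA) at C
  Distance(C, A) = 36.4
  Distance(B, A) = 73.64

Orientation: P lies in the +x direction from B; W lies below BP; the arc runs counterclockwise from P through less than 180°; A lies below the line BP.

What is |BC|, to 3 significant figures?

40.4

Checks: B = (0.00, 0.00) ✓; ∠(WP, PB) = 90.00° ✓; |WP| = 9.000 ✓; |WC| = 9.000 ✓; ∠(WC, CA) = 90.00° ✓; |CA| = 36.40 ✓; |BA| = 73.64 ✓.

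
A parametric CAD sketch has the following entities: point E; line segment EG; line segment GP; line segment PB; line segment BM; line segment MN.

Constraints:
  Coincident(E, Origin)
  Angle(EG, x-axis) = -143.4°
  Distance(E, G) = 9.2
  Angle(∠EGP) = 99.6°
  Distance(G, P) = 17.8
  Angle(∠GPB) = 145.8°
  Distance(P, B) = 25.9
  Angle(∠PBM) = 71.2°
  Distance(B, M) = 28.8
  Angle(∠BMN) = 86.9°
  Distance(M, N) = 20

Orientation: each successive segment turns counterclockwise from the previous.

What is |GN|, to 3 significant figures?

16.1

∠PBM = 71.2° gives BM at 80.0° from the x-axis; with |BM| = 28.8, M = (28.4, -5.46). ∠BMN = 86.9° gives MN at 173° from the x-axis; with |MN| = 20.0, N = (8.54, -3.06). Then |GN| = |N − G| = 16.1.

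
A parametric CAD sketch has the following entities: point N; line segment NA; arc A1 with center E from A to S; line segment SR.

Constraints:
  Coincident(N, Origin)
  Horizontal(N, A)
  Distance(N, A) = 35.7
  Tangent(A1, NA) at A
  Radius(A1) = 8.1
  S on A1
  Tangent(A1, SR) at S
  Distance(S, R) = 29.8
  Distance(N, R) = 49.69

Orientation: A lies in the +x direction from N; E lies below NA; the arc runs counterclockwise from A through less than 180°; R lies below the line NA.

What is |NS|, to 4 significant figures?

29.11

Checks: |EA| = 8.100 ✓; |ES| = 8.100 ✓; ∠(ES, SR) = 90.00° ✓; |SR| = 29.80 ✓; |NR| = 49.69 ✓.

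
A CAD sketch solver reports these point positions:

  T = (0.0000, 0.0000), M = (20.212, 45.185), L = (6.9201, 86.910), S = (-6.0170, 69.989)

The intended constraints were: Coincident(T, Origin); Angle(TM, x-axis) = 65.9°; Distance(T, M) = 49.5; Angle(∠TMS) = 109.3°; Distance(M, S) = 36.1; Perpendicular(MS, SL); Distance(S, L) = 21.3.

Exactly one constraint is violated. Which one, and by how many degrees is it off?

Perpendicular(MS, SL) — off by 6.00°.

T = (0.00, 0.00) ✓; TM at 65.90° ✓; |TM| = 49.50 ✓; ∠TMS = 109.3° ✓; |MS| = 36.10 ✓; ∠(MS, SL) = 84.00° ✗; |SL| = 21.30 ✓.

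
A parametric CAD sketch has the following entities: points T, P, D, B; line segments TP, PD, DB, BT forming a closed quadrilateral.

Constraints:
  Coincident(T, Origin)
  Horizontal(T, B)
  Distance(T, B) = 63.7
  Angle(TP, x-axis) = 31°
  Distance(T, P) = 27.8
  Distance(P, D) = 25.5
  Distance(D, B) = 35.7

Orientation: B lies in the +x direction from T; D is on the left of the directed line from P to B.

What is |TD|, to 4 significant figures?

53.22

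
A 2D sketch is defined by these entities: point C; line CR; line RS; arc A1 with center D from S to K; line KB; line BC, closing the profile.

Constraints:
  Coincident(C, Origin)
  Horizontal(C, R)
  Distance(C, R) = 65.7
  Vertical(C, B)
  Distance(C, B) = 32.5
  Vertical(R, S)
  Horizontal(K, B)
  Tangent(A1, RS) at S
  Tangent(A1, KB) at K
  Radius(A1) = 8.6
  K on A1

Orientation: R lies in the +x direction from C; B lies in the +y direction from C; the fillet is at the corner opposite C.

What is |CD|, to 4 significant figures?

61.90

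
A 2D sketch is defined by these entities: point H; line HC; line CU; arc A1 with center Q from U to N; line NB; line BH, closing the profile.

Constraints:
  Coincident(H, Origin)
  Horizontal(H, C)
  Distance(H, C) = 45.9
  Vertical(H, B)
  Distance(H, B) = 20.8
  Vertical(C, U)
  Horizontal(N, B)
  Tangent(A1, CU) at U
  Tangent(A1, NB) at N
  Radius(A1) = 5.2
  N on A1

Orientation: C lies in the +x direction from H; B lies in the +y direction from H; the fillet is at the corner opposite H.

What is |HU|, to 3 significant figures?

48.5

H is at the origin; H and C share the same y with |HC| = 45.9 and C on the +x side, so C = (45.9, 0.00). HB is vertical with |HB| = 20.8 and B on the +y side, so B = (0.00, 20.8). The virtual corner opposite H is at (45.9, 20.8). The tangent condition forces QU to be normal to CU and A1 meets NB tangentially, so QN is at right angles to NB, with radius 5.2, so the center Q sits 5.2 in from both sides at Q = (40.7, 15.6). That places the tangent points at U = (45.9, 15.6) on CU and N = (40.7, 20.8) on NB. Then |HU| = |U − H| = 48.5.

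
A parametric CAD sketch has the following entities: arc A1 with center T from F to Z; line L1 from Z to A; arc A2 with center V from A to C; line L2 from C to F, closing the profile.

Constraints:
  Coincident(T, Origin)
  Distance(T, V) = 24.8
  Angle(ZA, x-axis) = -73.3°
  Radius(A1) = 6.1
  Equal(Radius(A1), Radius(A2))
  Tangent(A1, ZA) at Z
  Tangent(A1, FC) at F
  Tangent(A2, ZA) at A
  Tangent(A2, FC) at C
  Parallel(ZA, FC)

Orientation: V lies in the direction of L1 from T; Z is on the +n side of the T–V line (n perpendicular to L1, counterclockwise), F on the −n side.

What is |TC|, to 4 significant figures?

25.54

The slot axis is L1's direction at -73.3°, so u = (cos -73.3°, sin -73.3°) = (0.2874, -0.9578) and n = (−sin -73.3°, cos -73.3°) = (0.9578, 0.2874). T is at the origin and V lies 24.8 along u from T, so V = 24.8·u = (7.127, -23.75). Tangency of A1 to both parallel lines with radius 6.1 puts Z and F at T ± 6.1·n: Z = (5.843, 1.753), F = (-5.843, -1.753). Equal radii place A and C the same way about V: A = V + 6.1·n = (12.97, -22.00), C = V − 6.1·n = (1.284, -25.51). Then |TC| = |C − T| = 25.54.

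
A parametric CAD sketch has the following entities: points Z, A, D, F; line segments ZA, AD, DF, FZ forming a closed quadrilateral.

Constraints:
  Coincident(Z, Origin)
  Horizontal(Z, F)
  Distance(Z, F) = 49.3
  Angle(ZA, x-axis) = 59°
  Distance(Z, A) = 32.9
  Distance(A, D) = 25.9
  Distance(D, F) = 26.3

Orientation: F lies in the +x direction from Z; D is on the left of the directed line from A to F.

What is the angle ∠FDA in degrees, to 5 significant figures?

110.61°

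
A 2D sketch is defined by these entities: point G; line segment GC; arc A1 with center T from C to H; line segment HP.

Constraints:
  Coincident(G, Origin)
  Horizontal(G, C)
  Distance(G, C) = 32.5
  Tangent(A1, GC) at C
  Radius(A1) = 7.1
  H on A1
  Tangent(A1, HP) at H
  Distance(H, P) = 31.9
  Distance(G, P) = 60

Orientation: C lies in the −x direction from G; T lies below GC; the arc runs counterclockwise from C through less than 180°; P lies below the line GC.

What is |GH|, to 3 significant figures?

39.7

Checks: G.y = 0.00, C.y = 0.00 ✓; |TH| = 7.100 ✓; ∠(TH, HP) = 90.00° ✓; |HP| = 31.90 ✓; |GP| = 60.00 ✓.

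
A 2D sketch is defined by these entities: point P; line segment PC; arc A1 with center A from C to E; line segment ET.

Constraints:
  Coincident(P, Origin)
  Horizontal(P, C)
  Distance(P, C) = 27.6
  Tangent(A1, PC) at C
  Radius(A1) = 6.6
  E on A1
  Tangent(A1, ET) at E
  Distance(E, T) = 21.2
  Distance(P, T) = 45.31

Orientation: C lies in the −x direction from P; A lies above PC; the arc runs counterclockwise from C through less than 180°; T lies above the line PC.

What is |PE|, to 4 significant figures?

25.08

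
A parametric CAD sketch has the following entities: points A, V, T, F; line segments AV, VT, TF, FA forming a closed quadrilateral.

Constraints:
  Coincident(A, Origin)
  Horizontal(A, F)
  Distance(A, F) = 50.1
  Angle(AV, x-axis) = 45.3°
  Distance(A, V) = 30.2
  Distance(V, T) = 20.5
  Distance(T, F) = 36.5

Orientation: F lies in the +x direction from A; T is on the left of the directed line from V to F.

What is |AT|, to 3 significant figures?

50.6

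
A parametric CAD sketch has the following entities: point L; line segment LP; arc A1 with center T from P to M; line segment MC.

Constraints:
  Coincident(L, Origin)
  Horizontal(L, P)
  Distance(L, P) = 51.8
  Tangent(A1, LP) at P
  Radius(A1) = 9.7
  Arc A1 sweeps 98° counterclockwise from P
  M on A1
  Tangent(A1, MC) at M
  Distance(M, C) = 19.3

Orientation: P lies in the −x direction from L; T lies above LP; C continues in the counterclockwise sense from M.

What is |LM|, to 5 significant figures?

43.617

L is at the origin; LP is horizontal with |LP| = 51.8 and P on the −x side, so P = (-51.800, 0.0000). Since A1 is tangent to LP there, TP ⟂ LP, so T = P + (0, 9.7) = (-51.800, 9.7000). On A1, P sits at bearing -90° from T; a 98° counterclockwise sweep puts M at bearing 8°, so M = T + 9.7·(cos 8°, sin 8°) = (-42.194, 11.050). Then |LM| = |M − L| = 43.617.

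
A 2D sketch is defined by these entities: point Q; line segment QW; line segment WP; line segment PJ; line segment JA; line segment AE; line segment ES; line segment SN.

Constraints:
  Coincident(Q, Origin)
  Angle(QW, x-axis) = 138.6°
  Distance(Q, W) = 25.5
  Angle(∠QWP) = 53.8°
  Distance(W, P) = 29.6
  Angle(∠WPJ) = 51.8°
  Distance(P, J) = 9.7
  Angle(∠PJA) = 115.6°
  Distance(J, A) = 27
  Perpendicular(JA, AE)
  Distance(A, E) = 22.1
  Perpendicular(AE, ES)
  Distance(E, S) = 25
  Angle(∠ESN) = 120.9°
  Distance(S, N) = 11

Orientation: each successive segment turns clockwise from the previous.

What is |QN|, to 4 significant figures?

28.67

AE is perpendicular to ES, so ES runs at -0.2000°; with |ES| = 25.0, S = (3.637, 36.59). ∠ESN = 120.9° gives SN at -59.30° from the x-axis; with |SN| = 11.0, N = (9.253, 27.13). Then |QN| = |N − Q| = 28.67.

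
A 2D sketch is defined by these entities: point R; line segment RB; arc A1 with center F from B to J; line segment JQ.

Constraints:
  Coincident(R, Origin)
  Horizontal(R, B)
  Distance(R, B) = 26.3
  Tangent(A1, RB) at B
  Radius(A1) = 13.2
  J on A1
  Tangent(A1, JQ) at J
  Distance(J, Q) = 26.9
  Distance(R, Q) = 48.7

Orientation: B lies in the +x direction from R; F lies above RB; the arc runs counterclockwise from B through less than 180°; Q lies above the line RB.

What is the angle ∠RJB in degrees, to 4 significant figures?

32.81°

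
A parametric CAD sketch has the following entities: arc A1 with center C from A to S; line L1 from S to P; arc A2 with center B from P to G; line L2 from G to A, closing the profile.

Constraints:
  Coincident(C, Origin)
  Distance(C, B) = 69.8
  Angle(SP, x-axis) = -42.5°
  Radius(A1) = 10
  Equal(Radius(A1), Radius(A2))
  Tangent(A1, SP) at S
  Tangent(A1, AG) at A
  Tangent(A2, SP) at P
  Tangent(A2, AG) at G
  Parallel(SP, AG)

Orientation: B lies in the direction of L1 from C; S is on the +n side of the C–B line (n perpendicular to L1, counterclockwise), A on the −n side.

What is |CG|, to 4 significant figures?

70.51

The slot axis is L1's direction at -42.5°, so u = (cos -42.5°, sin -42.5°) = (0.7373, -0.6756) and n = (−sin -42.5°, cos -42.5°) = (0.6756, 0.7373). C is at the origin and B lies 69.8 along u from C, so B = 69.8·u = (51.46, -47.16). Tangency of A1 to both parallel lines with radius 10.0 puts S and A at C ± 10.0·n: S = (6.756, 7.373), A = (-6.756, -7.373). Equal radii place P and G the same way about B: P = B + 10.0·n = (58.22, -39.78), G = B − 10.0·n = (44.71, -54.53). Then |CG| = |G − C| = 70.51.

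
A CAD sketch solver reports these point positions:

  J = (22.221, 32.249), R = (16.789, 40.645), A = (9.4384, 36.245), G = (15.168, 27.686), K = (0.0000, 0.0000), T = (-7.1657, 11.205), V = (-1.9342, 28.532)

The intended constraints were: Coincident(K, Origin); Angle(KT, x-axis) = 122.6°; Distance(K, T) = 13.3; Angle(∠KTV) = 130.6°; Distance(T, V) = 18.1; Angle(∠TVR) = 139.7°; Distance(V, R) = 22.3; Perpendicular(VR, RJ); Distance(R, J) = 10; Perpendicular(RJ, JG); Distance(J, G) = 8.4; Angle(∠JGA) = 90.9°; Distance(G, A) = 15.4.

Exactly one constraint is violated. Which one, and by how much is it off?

Distance(G, A) = 15.4 — off by 5.10.

K = (0.00, 0.00) ✓; KT at 122.6° ✓; |KT| = 13.30 ✓; ∠KTV = 130.6° ✓; |TV| = 18.10 ✓; ∠TVR = 139.7° ✓; |VR| = 22.30 ✓; ∠(VR, RJ) = 90.00° ✓; |RJ| = 10.00 ✓; ∠(RJ, JG) = 90.00° ✓; |JG| = 8.400 ✓; ∠JGA = 90.90° ✓; |GA| = 10.30 ✗.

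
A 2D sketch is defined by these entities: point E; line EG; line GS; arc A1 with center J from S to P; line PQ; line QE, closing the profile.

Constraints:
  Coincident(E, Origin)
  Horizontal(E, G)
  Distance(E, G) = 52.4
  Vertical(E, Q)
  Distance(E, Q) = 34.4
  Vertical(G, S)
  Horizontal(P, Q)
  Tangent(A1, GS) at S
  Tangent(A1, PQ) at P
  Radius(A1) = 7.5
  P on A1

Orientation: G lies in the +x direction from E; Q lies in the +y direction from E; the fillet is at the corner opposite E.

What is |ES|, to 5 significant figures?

58.901

E is at the origin; EG is horizontal with |EG| = 52.4 and G on the +x side, so G = (52.400, 0.0000). E and Q share the same x with |EQ| = 34.4 and Q on the +y side, so Q = (0.0000, 34.400). The virtual corner opposite E is at (52.400, 34.400). A1 meets GS tangentially, so JS is at right angles to GS and since A1 is tangent to PQ there, JP ⟂ PQ, with radius 7.5, so the center J sits 7.5 in from both sides at J = (44.900, 26.900). That places the tangent points at S = (52.400, 26.900) on GS and P = (44.900, 34.400) on PQ. Then |ES| = |S − E| = 58.901.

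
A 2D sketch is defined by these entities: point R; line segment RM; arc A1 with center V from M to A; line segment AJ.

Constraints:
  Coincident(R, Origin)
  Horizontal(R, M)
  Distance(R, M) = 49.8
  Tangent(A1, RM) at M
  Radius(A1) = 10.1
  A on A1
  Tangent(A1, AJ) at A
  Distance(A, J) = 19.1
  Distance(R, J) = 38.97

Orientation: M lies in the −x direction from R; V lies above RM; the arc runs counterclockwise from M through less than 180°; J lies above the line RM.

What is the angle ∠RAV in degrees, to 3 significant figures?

160°

Checks: ∠(VM, MR) = 90.00° ✓; |VM| = 10.10 ✓; |VA| = 10.10 ✓; ∠(VA, AJ) = 90.00° ✓; |AJ| = 19.10 ✓; |RJ| = 38.97 ✓.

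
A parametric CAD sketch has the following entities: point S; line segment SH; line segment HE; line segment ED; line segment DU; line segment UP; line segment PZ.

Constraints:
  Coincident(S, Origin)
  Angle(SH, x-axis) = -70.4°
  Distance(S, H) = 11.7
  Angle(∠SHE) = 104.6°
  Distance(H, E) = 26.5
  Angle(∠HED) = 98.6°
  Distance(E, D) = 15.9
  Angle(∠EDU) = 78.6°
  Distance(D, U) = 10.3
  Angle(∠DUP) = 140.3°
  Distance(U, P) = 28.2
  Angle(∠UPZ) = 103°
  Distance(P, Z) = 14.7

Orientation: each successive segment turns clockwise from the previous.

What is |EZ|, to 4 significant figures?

27.15

S is at the origin; SH runs at -70.4° with length 11.7, so H = (3.925, -11.02). ∠SHE = 104.6° gives HE at -145.8° from the x-axis; with |HE| = 26.5, E = (-17.99, -25.92). ∠HED = 98.6° gives ED at 132.8° from the x-axis; with |ED| = 15.9, D = (-28.80, -14.25). ∠EDU = 78.6° gives DU at 31.40° from the x-axis; with |DU| = 10.3, U = (-20.00, -8.885). ∠DUP = 140.3° gives UP at -8.300° from the x-axis; with |UP| = 28.2, P = (7.900, -12.96). ∠UPZ = 103.0° gives PZ at -85.30° from the x-axis; with |PZ| = 14.7, Z = (9.105, -27.61). Then |EZ| = |Z − E| = 27.15.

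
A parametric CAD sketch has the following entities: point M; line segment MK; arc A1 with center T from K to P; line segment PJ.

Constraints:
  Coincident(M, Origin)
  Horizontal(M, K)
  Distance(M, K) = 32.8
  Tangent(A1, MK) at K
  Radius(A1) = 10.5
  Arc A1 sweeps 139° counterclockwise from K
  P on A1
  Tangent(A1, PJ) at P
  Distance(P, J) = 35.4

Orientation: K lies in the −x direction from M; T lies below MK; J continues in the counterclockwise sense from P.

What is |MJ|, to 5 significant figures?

43.622

M is at the origin; M and K share the same y with |MK| = 32.8 and K on the −x side, so K = (-32.800, 0.0000). Since A1 is tangent to MK there, TK ⟂ MK, so T = K + (0, -10.5) = (-32.800, -10.500). On A1, K sits at bearing 90° from T; a 139° counterclockwise sweep puts P at bearing 229°, so P = T + 10.5·(cos 229°, sin 229°) = (-39.689, -18.424). A1 meets PJ tangentially, so TP is at right angles to PJ, so PJ runs along (−sin 229°, cos 229°); with |PJ| = 35.4, J = (-12.972, -41.649). Then |MJ| = |J − M| = 43.622.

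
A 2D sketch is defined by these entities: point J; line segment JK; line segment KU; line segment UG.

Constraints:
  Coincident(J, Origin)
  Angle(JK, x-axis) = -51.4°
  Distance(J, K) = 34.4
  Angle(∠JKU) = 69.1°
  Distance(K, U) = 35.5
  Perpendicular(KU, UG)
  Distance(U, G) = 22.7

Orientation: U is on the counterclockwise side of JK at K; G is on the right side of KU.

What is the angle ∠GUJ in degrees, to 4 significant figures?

144.1°

∠JKU = 69.1°, so KU runs at -51.4° + (180° − 69.1°) = 59.50° from the x-axis; with |KU| = 35.5, U = K + 35.5·(cos 59.50°, sin 59.50°) = (39.48, 3.704). The perpendicularity gives UG at right angles to KU; with |UG| = 22.7 on the right of KU, G = U + 22.7·(0.8616, -0.5075) = (59.04, -7.818). Then cos ∠GUJ = UG·UJ / (|UG||UJ|), giving 144.1°.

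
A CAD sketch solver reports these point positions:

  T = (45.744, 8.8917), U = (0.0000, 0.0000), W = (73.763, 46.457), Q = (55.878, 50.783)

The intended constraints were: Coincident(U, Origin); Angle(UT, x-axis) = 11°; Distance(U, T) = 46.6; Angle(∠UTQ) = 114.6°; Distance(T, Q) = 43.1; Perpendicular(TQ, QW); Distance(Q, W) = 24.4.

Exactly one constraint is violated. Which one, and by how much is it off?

Distance(Q, W) = 24.4 — off by 6.00.

U = (0.00, 0.00) ✓; UT at 11.00° ✓; |UT| = 46.60 ✓; ∠UTQ = 114.6° ✓; |TQ| = 43.10 ✓; ∠(TQ, QW) = 90.00° ✓; |QW| = 18.40 ✗.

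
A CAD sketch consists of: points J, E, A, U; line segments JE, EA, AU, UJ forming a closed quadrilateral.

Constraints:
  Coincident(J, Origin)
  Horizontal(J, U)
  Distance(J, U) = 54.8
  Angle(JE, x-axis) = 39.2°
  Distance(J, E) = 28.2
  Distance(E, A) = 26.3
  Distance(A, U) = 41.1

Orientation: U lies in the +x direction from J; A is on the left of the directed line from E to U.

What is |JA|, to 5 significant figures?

54.271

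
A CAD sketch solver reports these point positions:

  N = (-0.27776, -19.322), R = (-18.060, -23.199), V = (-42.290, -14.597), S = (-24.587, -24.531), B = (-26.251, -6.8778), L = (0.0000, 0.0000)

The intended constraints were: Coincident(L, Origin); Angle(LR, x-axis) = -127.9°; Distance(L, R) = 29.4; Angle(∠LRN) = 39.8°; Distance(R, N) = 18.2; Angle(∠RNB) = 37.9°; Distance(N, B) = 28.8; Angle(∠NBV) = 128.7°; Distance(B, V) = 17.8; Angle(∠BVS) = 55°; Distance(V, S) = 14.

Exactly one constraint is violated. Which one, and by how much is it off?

Distance(V, S) = 14 — off by 6.30.

L = (0.00, 0.00) ✓; LR at -127.9° ✓; |LR| = 29.40 ✓; ∠LRN = 39.80° ✓; |RN| = 18.20 ✓; ∠RNB = 37.90° ✓; |NB| = 28.80 ✓; ∠NBV = 128.7° ✓; |BV| = 17.80 ✓; ∠BVS = 55.00° ✓; |VS| = 20.30 ✗.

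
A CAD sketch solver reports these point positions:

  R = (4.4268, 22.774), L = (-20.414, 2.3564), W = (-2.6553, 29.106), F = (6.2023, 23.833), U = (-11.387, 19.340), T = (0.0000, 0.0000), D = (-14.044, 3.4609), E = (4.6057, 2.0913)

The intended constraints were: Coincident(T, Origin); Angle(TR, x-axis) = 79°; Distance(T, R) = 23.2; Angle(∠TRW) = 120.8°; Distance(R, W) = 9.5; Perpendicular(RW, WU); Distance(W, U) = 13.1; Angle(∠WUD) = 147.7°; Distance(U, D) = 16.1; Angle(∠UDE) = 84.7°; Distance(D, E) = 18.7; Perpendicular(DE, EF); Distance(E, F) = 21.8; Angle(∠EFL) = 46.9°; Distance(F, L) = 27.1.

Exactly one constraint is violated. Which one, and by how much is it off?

Distance(F, L) = 27.1 — off by 7.10.

T = (0.00, 0.00) ✓; TR at 79.00° ✓; |TR| = 23.20 ✓; ∠TRW = 120.8° ✓; |RW| = 9.500 ✓; ∠(RW, WU) = 90.00° ✓; |WU| = 13.10 ✓; ∠WUD = 147.7° ✓; |UD| = 16.10 ✓; ∠UDE = 84.70° ✓; |DE| = 18.70 ✓; ∠(DE, EF) = 90.00° ✓; |EF| = 21.80 ✓; ∠EFL = 46.90° ✓; |FL| = 34.20 ✗.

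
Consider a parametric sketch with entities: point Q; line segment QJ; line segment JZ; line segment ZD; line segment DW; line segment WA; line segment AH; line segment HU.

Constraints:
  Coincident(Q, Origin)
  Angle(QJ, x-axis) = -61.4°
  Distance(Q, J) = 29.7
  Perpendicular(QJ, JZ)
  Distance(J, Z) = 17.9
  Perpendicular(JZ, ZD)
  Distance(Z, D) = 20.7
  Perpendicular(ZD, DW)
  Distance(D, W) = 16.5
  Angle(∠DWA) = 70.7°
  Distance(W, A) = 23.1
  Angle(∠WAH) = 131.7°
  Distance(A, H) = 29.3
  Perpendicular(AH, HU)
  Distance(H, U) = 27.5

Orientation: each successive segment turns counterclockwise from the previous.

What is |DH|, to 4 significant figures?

37.67

Q is at the origin; QJ runs at -61.4° with length 29.7, so J = (14.22, -26.08). QJ is perpendicular to JZ, so JZ runs at 28.60°; with |JZ| = 17.9, Z = (29.93, -17.51). JZ is perpendicular to ZD, so ZD runs at 118.6°; with |ZD| = 20.7, D = (20.02, 0.6667). The perpendicularity gives DW at right angles to ZD, so DW runs at -151.4°; with |DW| = 16.5, W = (5.537, -7.232). ∠DWA = 70.7° gives WA at -42.10° from the x-axis; with |WA| = 23.1, A = (22.68, -22.72). ∠WAH = 131.7° gives AH at 6.200° from the x-axis; with |AH| = 29.3, H = (51.81, -19.55). Then |DH| = |H − D| = 37.67.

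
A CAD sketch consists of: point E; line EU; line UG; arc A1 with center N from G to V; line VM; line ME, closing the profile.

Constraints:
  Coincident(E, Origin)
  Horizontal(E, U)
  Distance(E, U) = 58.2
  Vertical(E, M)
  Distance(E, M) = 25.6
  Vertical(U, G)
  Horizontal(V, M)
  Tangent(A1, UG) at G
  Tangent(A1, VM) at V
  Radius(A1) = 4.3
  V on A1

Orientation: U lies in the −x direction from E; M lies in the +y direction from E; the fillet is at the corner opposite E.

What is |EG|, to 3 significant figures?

62.0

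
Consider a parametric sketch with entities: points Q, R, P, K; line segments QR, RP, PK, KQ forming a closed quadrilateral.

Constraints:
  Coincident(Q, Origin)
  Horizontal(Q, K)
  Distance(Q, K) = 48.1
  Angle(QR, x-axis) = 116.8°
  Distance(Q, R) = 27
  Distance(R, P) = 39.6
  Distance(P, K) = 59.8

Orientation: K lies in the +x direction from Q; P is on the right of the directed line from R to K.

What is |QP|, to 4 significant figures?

18.21

Q is at the origin; QK is horizontal with |QK| = 48.1 and K in +x, so K = (48.1, 0). QR runs at 116.8° with |QR| = 27.0, so R = (-12.17, 24.10). P is determined by |RP| = 39.6 and |PK| = 59.8 together: it lies at the intersection of circle(R, 39.6) and circle(K, 59.8). With |RK| = 64.91, the foot of the radical line on RK is 16.99 from R and the perpendicular offset is √(39.6² − 16.99²) = 35.77. Taking the right-of-RK solution: P = (-9.677, -15.42).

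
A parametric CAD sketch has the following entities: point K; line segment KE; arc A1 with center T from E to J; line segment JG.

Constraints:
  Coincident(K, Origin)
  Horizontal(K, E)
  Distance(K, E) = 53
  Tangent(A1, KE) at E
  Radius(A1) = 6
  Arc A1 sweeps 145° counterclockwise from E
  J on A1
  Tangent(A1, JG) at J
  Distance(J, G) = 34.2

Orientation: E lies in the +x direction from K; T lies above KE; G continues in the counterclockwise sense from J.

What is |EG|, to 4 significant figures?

39.19

On A1, E sits at bearing -90° from T; a 145° counterclockwise sweep puts J at bearing 55°, so J = T + 6.0·(cos 55°, sin 55°) = (56.44, 10.91). The tangent condition forces TJ to be normal to JG, so JG runs along (−sin 55°, cos 55°); with |JG| = 34.2, G = (28.43, 30.53). Then |EG| = |G − E| = 39.19.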